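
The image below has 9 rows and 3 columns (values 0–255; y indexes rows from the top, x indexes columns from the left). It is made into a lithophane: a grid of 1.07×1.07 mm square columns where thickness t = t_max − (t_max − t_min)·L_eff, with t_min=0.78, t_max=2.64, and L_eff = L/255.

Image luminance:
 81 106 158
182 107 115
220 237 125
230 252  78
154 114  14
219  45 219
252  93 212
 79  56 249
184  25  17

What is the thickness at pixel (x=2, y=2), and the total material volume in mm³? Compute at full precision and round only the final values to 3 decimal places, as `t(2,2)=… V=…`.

t(2,2)=1.728 V=49.682

span = t_max - t_min = 2.64 - 0.78 = 1.860
L(2,2) = 125, L_eff = 125/255 = 0.490196
t(2,2) = 2.64 - 1.860·0.490196 = 1.728
Σt over all 9·3 pixels = 184427/4250 ≈ 43.3945882
V = pitch²·Σt = 1.07²·184427/4250 = 49.682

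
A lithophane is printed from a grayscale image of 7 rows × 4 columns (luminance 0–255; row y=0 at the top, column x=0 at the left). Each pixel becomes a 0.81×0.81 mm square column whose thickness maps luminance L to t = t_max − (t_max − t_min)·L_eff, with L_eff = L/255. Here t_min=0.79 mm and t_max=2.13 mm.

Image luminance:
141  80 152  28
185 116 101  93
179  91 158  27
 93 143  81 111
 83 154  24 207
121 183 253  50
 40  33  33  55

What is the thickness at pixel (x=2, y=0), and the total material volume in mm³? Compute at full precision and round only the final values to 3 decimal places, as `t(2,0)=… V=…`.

t(2,0)=1.331 V=28.735

span = t_max - t_min = 2.13 - 0.79 = 1.340
L(2,0) = 152, L_eff = 152/255 = 0.596078
t(2,0) = 2.13 - 1.340·0.596078 = 1.331
Σt over all 7·4 pixels = 37227/850 ≈ 43.7964706
V = pitch²·Σt = 0.81²·37227/850 = 28.735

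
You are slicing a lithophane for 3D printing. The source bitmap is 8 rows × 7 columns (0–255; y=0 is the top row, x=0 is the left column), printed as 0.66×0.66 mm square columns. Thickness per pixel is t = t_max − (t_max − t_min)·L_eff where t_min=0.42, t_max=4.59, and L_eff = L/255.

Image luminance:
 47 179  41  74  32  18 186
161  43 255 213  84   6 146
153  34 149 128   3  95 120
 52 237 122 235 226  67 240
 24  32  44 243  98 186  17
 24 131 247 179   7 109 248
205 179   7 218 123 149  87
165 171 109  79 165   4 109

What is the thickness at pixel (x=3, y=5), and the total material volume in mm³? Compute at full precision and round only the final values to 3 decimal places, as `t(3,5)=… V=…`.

span = t_max - t_min = 4.59 - 0.42 = 4.170
L(3,5) = 179, L_eff = 179/255 = 0.701961
t(3,5) = 4.59 - 4.170·0.701961 = 1.663
Σt over all 8·7 pixels = 250569/1700 ≈ 147.3935294
V = pitch²·Σt = 0.66²·250569/1700 = 64.205

t(3,5)=1.663 V=64.205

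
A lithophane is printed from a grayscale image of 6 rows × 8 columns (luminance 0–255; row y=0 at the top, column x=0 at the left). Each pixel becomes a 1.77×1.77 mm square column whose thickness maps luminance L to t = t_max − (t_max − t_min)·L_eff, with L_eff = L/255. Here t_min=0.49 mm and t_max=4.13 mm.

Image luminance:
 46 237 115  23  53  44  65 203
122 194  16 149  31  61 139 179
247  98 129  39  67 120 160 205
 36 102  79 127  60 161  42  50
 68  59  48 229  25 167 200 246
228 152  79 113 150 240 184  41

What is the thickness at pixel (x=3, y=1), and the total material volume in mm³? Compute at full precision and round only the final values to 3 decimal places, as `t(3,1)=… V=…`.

t(3,1)=2.003 V=369.378

span = t_max - t_min = 4.13 - 0.49 = 3.640
L(3,1) = 149, L_eff = 149/255 = 0.584314
t(3,1) = 4.13 - 3.640·0.584314 = 2.003
Σt over all 6·8 pixels = 250544/2125 ≈ 117.9030588
V = pitch²·Σt = 1.77²·250544/2125 = 369.378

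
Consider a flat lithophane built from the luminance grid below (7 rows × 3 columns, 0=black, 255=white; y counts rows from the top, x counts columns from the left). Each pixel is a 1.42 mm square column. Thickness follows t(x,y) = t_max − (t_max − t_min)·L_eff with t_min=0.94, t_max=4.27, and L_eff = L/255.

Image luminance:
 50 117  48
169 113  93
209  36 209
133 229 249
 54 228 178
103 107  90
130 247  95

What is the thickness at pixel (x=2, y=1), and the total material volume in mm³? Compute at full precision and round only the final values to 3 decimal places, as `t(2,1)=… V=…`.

t(2,1)=3.056 V=104.791

span = t_max - t_min = 4.27 - 0.94 = 3.330
L(2,1) = 93, L_eff = 93/255 = 0.364706
t(2,1) = 4.27 - 3.330·0.364706 = 3.056
Σt over all 7·3 pixels = 220869/4250 ≈ 51.9691765
V = pitch²·Σt = 1.42²·220869/4250 = 104.791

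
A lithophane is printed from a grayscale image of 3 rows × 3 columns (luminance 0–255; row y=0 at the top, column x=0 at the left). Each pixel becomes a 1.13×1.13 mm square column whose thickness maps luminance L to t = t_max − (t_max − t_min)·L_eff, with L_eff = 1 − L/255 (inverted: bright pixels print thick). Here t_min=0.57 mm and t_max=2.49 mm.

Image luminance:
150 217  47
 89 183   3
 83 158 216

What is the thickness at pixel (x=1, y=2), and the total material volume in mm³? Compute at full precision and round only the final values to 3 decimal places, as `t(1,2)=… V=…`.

t(1,2)=1.760 V=17.568

span = t_max - t_min = 2.49 - 0.57 = 1.920
L(1,2) = 158, L_eff = 1 - 158/255 = 0.380392 (inverted)
t(1,2) = 2.49 - 1.920·0.380392 = 1.760
Σt over all 3·3 pixels = 116949/8500 ≈ 13.7587059
V = pitch²·Σt = 1.13²·116949/8500 = 17.568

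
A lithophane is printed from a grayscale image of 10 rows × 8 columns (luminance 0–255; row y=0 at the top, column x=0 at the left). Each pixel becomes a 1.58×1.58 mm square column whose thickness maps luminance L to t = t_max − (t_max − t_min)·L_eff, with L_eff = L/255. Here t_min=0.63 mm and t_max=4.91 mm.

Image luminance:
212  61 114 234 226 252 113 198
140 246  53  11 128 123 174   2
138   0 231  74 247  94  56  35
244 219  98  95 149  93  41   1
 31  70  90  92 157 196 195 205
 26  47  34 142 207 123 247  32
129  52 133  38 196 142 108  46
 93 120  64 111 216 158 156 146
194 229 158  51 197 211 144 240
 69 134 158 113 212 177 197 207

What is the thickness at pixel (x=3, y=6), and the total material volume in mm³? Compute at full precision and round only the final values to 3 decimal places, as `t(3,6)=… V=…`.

span = t_max - t_min = 4.91 - 0.63 = 4.280
L(3,6) = 38, L_eff = 38/255 = 0.149020
t(3,6) = 4.91 - 4.280·0.149020 = 4.272
Σt over all 10·8 pixels = 274087/1275 ≈ 214.9701961
V = pitch²·Σt = 1.58²·274087/1275 = 536.652

t(3,6)=4.272 V=536.652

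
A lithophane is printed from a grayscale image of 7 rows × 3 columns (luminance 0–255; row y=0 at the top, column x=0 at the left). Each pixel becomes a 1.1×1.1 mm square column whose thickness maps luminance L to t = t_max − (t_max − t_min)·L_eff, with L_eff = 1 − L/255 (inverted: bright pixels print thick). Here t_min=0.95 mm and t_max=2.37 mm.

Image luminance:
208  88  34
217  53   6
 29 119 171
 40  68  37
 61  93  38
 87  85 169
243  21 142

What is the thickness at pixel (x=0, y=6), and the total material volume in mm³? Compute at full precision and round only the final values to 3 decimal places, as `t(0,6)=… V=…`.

span = t_max - t_min = 2.37 - 0.95 = 1.420
L(0,6) = 243, L_eff = 1 - 243/255 = 0.047059 (inverted)
t(0,6) = 2.37 - 1.420·0.047059 = 2.303
Σt over all 7·3 pixels = 794003/25500 ≈ 31.1373725
V = pitch²·Σt = 1.1²·794003/25500 = 37.676

t(0,6)=2.303 V=37.676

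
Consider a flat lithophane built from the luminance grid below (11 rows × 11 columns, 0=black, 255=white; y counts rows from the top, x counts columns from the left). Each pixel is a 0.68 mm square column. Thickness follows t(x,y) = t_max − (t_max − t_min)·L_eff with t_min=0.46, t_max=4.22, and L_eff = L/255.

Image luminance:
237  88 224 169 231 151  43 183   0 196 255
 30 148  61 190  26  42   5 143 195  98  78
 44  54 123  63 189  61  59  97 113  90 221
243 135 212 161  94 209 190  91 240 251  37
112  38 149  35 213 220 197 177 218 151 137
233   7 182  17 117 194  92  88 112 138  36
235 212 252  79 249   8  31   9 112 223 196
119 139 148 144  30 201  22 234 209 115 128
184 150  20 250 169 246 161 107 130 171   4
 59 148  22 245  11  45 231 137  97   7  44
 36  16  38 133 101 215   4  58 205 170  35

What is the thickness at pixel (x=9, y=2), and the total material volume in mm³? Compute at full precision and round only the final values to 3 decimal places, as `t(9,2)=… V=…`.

span = t_max - t_min = 4.22 - 0.46 = 3.760
L(9,2) = 90, L_eff = 90/255 = 0.352941
t(9,2) = 4.22 - 3.760·0.352941 = 2.893
Σt over all 11·11 pixels = 3619529/12750 ≈ 283.8846275
V = pitch²·Σt = 0.68²·3619529/12750 = 131.268

t(9,2)=2.893 V=131.268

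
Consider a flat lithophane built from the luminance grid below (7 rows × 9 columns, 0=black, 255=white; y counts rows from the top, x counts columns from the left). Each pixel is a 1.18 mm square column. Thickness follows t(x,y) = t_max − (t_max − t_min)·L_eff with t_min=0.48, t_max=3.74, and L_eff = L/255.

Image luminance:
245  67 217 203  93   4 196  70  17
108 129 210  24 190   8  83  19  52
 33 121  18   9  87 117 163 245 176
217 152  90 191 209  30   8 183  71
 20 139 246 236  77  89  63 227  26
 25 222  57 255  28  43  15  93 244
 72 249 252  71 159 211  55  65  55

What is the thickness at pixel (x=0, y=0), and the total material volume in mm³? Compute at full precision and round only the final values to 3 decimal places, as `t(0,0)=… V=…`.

t(0,0)=0.608 V=197.259

span = t_max - t_min = 3.74 - 0.48 = 3.260
L(0,0) = 245, L_eff = 245/255 = 0.960784
t(0,0) = 3.74 - 3.260·0.960784 = 0.608
Σt over all 7·9 pixels = 903134/6375 ≈ 141.6680784
V = pitch²·Σt = 1.18²·903134/6375 = 197.259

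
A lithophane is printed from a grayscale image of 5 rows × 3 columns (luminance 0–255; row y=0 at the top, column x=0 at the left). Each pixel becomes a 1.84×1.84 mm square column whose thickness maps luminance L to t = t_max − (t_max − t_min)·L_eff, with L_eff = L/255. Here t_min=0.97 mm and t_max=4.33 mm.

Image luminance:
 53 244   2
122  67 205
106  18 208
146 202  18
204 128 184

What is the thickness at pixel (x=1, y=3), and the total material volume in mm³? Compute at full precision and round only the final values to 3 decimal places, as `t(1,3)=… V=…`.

span = t_max - t_min = 4.33 - 0.97 = 3.360
L(1,3) = 202, L_eff = 202/255 = 0.792157
t(1,3) = 4.33 - 3.360·0.792157 = 1.668
Σt over all 5·3 pixels = 338491/8500 ≈ 39.8224706
V = pitch²·Σt = 1.84²·338491/8500 = 134.823

t(1,3)=1.668 V=134.823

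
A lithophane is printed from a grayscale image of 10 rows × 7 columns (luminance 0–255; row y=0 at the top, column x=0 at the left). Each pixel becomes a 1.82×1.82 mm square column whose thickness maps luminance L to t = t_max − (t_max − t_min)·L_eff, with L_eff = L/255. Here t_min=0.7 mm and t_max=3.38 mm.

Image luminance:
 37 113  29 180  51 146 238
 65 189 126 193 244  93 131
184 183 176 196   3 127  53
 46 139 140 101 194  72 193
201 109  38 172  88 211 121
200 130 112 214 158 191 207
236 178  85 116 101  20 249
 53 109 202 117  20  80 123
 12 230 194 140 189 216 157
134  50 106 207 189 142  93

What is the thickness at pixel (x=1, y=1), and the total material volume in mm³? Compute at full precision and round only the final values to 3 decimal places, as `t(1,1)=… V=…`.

span = t_max - t_min = 3.38 - 0.7 = 2.680
L(1,1) = 189, L_eff = 189/255 = 0.741176
t(1,1) = 3.38 - 2.680·0.741176 = 1.394
Σt over all 10·7 pixels = 869011/6375 ≈ 136.3154510
V = pitch²·Σt = 1.82²·869011/6375 = 451.531

t(1,1)=1.394 V=451.531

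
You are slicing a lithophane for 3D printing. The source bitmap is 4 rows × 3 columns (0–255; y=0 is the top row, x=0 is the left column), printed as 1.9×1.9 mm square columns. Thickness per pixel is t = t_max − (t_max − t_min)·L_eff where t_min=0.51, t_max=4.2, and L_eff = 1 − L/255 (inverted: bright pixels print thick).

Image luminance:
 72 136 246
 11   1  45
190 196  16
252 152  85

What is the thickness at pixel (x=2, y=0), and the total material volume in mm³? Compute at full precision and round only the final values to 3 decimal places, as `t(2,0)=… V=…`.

span = t_max - t_min = 4.2 - 0.51 = 3.690
L(2,0) = 246, L_eff = 1 - 246/255 = 0.035294 (inverted)
t(2,0) = 4.2 - 3.690·0.035294 = 4.070
Σt over all 4·3 pixels = 112233/4250 ≈ 26.4077647
V = pitch²·Σt = 1.9²·112233/4250 = 95.332

t(2,0)=4.070 V=95.332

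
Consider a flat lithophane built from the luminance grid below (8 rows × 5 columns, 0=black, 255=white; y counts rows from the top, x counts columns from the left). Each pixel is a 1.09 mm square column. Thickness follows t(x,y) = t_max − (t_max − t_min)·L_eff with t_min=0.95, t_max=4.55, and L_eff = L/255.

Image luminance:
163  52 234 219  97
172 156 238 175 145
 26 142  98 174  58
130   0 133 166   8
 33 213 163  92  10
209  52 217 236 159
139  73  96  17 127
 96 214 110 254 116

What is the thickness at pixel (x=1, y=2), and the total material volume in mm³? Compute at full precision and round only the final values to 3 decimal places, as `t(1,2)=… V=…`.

span = t_max - t_min = 4.55 - 0.95 = 3.600
L(1,2) = 142, L_eff = 142/255 = 0.556863
t(1,2) = 4.55 - 3.600·0.556863 = 2.545
Σt over all 8·5 pixels = 46078/425 ≈ 108.4188235
V = pitch²·Σt = 1.09²·46078/425 = 128.812

t(1,2)=2.545 V=128.812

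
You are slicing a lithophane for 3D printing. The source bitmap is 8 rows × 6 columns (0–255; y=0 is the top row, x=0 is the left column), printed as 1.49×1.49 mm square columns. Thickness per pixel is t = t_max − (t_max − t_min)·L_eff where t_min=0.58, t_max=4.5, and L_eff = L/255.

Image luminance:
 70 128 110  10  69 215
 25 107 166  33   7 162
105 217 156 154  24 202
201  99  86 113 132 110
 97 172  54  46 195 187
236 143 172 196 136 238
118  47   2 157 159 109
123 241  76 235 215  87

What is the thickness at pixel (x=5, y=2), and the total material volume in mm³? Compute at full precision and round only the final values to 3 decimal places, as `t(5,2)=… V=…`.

span = t_max - t_min = 4.5 - 0.58 = 3.920
L(5,2) = 202, L_eff = 202/255 = 0.792157
t(5,2) = 4.5 - 3.920·0.792157 = 1.395
Σt over all 8·6 pixels = 775084/6375 ≈ 121.5818039
V = pitch²·Σt = 1.49²·775084/6375 = 269.924

t(5,2)=1.395 V=269.924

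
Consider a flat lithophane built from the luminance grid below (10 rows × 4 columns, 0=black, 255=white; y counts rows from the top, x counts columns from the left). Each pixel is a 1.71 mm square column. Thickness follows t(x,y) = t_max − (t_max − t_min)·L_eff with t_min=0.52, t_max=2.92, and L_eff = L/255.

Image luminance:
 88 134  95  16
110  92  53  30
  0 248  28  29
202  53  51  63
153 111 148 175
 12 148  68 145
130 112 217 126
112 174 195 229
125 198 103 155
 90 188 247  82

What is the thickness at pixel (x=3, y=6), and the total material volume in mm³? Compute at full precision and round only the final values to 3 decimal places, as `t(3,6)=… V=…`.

t(3,6)=1.734 V=211.223

span = t_max - t_min = 2.92 - 0.52 = 2.400
L(3,6) = 126, L_eff = 126/255 = 0.494118
t(3,6) = 2.92 - 2.400·0.494118 = 1.734
Σt over all 10·4 pixels = 1228/17 ≈ 72.2352941
V = pitch²·Σt = 1.71²·1228/17 = 211.223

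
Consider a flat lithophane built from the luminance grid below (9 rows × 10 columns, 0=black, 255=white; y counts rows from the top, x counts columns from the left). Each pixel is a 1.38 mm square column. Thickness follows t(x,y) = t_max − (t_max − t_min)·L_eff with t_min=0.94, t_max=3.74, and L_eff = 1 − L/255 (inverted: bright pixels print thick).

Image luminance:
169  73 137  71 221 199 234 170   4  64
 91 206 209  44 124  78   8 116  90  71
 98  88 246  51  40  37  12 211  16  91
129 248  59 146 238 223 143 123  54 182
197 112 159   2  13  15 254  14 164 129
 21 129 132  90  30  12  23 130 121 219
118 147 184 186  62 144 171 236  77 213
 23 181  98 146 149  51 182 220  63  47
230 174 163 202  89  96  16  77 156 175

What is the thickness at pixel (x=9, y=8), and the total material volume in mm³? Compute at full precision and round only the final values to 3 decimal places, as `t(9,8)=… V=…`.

t(9,8)=2.862 V=388.123

span = t_max - t_min = 3.74 - 0.94 = 2.800
L(9,8) = 175, L_eff = 1 - 175/255 = 0.313725 (inverted)
t(9,8) = 3.74 - 2.800·0.313725 = 2.862
Σt over all 9·10 pixels = 259849/1275 ≈ 203.8031373
V = pitch²·Σt = 1.38²·259849/1275 = 388.123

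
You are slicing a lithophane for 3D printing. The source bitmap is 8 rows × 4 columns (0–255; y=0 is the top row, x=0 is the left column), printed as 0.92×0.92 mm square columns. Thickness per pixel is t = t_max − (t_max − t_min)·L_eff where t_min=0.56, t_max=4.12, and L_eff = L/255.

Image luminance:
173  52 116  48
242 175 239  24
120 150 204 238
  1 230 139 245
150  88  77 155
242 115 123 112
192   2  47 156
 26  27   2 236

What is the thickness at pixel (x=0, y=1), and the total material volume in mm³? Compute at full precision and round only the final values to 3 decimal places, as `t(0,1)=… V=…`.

span = t_max - t_min = 4.12 - 0.56 = 3.560
L(0,1) = 242, L_eff = 242/255 = 0.949020
t(0,1) = 4.12 - 3.560·0.949020 = 0.741
Σt over all 8·4 pixels = 157162/2125 ≈ 73.9585882
V = pitch²·Σt = 0.92²·157162/2125 = 62.599

t(0,1)=0.741 V=62.599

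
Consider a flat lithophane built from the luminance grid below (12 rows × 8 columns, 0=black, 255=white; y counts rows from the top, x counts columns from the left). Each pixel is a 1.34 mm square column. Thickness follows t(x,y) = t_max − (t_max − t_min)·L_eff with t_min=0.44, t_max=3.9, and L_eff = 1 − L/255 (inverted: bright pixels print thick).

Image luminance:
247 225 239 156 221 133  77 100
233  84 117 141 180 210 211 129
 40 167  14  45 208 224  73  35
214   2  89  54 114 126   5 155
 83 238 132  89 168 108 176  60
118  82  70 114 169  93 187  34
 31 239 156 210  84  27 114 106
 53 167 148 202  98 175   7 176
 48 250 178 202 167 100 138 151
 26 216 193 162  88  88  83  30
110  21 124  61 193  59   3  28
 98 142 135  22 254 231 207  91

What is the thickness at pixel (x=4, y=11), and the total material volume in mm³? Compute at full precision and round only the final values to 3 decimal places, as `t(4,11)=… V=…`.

t(4,11)=3.886 V=370.186

span = t_max - t_min = 3.9 - 0.44 = 3.460
L(4,11) = 254, L_eff = 1 - 254/255 = 0.003922 (inverted)
t(4,11) = 3.9 - 3.460·0.003922 = 3.886
Σt over all 12·8 pixels = 876191/4250 ≈ 206.1625882
V = pitch²·Σt = 1.34²·876191/4250 = 370.186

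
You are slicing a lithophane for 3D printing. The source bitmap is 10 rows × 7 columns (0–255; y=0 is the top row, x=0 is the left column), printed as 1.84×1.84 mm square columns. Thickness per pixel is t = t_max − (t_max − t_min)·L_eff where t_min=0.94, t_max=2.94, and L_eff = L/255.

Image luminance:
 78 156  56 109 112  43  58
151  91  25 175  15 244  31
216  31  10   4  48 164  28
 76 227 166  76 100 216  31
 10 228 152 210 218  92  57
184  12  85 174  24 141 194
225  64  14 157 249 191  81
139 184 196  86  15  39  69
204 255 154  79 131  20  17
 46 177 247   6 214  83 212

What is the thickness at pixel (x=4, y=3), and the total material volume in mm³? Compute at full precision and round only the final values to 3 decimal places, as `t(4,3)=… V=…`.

span = t_max - t_min = 2.94 - 0.94 = 2.000
L(4,3) = 100, L_eff = 100/255 = 0.392157
t(4,3) = 2.94 - 2.000·0.392157 = 2.156
Σt over all 10·7 pixels = 7267/51 ≈ 142.4901961
V = pitch²·Σt = 1.84²·7267/51 = 482.415

t(4,3)=2.156 V=482.415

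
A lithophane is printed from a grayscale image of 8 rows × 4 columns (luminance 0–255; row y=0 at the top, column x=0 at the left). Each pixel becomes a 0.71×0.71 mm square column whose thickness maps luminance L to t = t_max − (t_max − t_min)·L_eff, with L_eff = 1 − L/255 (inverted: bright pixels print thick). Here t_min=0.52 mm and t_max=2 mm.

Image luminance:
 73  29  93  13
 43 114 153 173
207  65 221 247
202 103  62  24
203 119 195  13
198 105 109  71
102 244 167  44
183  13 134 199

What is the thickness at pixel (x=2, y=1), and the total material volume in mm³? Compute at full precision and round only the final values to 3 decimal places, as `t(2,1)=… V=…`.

span = t_max - t_min = 2 - 0.52 = 1.480
L(2,1) = 153, L_eff = 1 - 153/255 = 0.400000 (inverted)
t(2,1) = 2 - 1.480·0.400000 = 1.408
Σt over all 8·4 pixels = 83719/2125 ≈ 39.3971765
V = pitch²·Σt = 0.71²·83719/2125 = 19.860

t(2,1)=1.408 V=19.860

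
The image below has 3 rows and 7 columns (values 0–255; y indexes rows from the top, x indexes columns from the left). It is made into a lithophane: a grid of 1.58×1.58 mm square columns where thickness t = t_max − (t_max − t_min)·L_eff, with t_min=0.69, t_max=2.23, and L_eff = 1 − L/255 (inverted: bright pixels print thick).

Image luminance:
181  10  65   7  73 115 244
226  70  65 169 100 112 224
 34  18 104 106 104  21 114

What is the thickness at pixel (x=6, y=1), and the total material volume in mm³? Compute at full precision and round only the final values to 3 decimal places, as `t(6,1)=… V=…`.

t(6,1)=2.043 V=68.768

span = t_max - t_min = 2.23 - 0.69 = 1.540
L(6,1) = 224, L_eff = 1 - 224/255 = 0.121569 (inverted)
t(6,1) = 2.23 - 1.540·0.121569 = 2.043
Σt over all 3·7 pixels = 702443/25500 ≈ 27.5467843
V = pitch²·Σt = 1.58²·702443/25500 = 68.768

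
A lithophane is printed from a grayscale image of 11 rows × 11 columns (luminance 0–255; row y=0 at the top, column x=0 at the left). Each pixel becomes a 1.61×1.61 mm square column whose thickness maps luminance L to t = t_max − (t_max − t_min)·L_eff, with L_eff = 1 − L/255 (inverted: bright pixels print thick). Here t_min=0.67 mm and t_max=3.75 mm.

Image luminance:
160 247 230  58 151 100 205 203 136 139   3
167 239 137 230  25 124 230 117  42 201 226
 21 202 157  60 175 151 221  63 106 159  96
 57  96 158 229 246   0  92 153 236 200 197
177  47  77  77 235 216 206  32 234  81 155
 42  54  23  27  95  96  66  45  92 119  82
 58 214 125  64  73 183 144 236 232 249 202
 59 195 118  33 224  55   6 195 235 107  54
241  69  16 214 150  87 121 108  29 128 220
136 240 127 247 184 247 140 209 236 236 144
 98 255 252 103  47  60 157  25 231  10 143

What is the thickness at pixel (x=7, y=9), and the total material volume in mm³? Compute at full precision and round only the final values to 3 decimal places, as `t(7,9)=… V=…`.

t(7,9)=3.194 V=732.806

span = t_max - t_min = 3.75 - 0.67 = 3.080
L(7,9) = 209, L_eff = 1 - 209/255 = 0.180392 (inverted)
t(7,9) = 3.75 - 3.080·0.180392 = 3.194
Σt over all 11·11 pixels = 424061/1500 ≈ 282.7073333
V = pitch²·Σt = 1.61²·424061/1500 = 732.806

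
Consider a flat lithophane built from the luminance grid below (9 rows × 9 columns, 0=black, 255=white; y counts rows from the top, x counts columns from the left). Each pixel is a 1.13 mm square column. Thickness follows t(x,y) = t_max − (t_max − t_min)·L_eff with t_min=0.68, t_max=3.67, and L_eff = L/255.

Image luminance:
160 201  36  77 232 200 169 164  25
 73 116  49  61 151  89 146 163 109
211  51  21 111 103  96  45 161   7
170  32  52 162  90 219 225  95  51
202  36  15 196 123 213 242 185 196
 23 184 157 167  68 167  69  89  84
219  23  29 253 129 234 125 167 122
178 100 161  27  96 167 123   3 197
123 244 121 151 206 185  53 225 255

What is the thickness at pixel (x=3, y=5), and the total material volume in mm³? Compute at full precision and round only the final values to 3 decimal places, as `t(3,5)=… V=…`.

t(3,5)=1.712 V=223.049

span = t_max - t_min = 3.67 - 0.68 = 2.990
L(3,5) = 167, L_eff = 167/255 = 0.654902
t(3,5) = 3.67 - 2.990·0.654902 = 1.712
Σt over all 9·9 pixels = 174.68
V = pitch²·Σt = 1.13²·174.68 = 223.049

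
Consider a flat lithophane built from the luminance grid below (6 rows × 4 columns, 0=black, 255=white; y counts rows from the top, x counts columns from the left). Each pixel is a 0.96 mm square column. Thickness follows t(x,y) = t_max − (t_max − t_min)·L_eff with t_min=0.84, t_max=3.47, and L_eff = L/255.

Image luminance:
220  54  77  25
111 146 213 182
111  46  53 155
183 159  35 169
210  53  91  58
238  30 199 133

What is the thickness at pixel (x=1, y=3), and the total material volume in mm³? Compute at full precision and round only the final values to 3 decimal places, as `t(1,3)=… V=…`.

span = t_max - t_min = 3.47 - 0.84 = 2.630
L(1,3) = 159, L_eff = 159/255 = 0.623529
t(1,3) = 3.47 - 2.630·0.623529 = 1.830
Σt over all 6·4 pixels = 1347527/25500 ≈ 52.8441961
V = pitch²·Σt = 0.96²·1347527/25500 = 48.701

t(1,3)=1.830 V=48.701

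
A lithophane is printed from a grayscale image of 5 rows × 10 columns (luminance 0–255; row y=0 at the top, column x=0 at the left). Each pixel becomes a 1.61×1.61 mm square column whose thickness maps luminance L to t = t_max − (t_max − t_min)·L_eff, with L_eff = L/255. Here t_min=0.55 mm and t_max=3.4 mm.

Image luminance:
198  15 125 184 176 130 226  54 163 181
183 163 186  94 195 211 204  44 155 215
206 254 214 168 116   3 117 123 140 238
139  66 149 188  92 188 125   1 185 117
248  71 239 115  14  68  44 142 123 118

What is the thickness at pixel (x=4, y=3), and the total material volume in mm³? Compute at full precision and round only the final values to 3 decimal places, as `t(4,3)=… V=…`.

t(4,3)=2.372 V=234.590

span = t_max - t_min = 3.4 - 0.55 = 2.850
L(4,3) = 92, L_eff = 92/255 = 0.360784
t(4,3) = 3.4 - 2.850·0.360784 = 2.372
Σt over all 5·10 pixels = 153853/1700 ≈ 90.5017647
V = pitch²·Σt = 1.61²·153853/1700 = 234.590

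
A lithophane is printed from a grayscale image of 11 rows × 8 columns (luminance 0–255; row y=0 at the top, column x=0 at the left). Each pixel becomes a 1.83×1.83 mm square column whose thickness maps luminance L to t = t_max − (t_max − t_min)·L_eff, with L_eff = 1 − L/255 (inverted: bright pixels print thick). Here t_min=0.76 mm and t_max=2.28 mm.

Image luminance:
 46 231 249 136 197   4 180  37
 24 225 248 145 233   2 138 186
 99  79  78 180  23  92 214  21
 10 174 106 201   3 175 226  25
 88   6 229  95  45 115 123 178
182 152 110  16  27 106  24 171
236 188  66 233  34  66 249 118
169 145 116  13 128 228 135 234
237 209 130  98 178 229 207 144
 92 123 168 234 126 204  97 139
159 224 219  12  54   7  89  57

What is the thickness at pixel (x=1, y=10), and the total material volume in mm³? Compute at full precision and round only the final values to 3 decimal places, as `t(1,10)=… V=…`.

t(1,10)=2.095 V=452.500

span = t_max - t_min = 2.28 - 0.76 = 1.520
L(1,10) = 224, L_eff = 1 - 224/255 = 0.121569 (inverted)
t(1,10) = 2.28 - 1.520·0.121569 = 2.095
Σt over all 11·8 pixels = 287128/2125 ≈ 135.1190588
V = pitch²·Σt = 1.83²·287128/2125 = 452.500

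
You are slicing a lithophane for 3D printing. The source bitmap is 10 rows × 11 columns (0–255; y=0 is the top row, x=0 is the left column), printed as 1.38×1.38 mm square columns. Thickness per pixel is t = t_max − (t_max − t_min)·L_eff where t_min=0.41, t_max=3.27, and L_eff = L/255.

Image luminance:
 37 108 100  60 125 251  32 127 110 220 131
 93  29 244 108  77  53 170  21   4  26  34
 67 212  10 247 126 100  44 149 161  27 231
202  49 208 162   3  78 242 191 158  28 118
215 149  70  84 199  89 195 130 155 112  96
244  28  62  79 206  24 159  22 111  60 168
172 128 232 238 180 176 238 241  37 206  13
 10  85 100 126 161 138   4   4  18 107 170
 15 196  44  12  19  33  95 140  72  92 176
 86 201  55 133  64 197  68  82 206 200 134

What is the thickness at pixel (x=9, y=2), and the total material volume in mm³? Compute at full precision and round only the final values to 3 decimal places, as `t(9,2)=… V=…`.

t(9,2)=2.967 V=413.025

span = t_max - t_min = 3.27 - 0.41 = 2.860
L(9,2) = 27, L_eff = 27/255 = 0.105882
t(9,2) = 3.27 - 2.860·0.105882 = 2.967
Σt over all 10·11 pixels = 2765213/12750 ≈ 216.8794510
V = pitch²·Σt = 1.38²·2765213/12750 = 413.025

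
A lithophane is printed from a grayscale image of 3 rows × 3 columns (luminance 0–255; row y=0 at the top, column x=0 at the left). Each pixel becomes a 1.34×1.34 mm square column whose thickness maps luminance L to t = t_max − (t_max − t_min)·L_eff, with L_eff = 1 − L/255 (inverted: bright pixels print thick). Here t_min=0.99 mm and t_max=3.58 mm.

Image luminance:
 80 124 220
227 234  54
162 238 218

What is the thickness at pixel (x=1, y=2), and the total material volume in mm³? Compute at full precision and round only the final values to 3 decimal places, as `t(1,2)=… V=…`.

t(1,2)=3.407 V=44.395

span = t_max - t_min = 3.58 - 0.99 = 2.590
L(1,2) = 238, L_eff = 1 - 238/255 = 0.066667 (inverted)
t(1,2) = 3.58 - 2.590·0.066667 = 3.407
Σt over all 3·3 pixels = 52539/2125 ≈ 24.7242353
V = pitch²·Σt = 1.34²·52539/2125 = 44.395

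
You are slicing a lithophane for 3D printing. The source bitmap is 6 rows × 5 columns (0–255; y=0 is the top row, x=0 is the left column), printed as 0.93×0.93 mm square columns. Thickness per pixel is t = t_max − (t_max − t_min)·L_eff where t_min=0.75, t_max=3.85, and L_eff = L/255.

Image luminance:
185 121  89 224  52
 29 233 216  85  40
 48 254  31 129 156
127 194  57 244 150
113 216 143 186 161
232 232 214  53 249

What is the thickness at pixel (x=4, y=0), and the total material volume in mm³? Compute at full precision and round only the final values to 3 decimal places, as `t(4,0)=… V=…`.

span = t_max - t_min = 3.85 - 0.75 = 3.100
L(4,0) = 52, L_eff = 52/255 = 0.203922
t(4,0) = 3.85 - 3.100·0.203922 = 3.218
Σt over all 6·5 pixels = 78086/1275 ≈ 61.2439216
V = pitch²·Σt = 0.93²·78086/1275 = 52.970

t(4,0)=3.218 V=52.970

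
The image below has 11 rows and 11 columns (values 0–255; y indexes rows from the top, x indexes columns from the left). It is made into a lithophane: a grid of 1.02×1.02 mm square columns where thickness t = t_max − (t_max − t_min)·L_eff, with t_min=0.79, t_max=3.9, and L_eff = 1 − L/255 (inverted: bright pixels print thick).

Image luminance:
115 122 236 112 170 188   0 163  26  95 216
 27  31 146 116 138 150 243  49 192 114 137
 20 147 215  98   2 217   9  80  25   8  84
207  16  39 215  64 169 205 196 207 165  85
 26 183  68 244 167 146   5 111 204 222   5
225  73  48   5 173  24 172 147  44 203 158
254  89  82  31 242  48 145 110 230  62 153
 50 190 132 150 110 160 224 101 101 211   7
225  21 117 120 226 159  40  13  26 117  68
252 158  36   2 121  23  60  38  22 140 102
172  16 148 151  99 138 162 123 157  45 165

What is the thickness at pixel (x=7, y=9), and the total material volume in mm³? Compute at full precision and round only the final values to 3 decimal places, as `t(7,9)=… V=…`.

span = t_max - t_min = 3.9 - 0.79 = 3.110
L(7,9) = 38, L_eff = 1 - 38/255 = 0.850980 (inverted)
t(7,9) = 3.9 - 3.110·0.850980 = 1.253
Σt over all 11·11 pixels = 2290387/8500 ≈ 269.4572941
V = pitch²·Σt = 1.02²·2290387/8500 = 280.343

t(7,9)=1.253 V=280.343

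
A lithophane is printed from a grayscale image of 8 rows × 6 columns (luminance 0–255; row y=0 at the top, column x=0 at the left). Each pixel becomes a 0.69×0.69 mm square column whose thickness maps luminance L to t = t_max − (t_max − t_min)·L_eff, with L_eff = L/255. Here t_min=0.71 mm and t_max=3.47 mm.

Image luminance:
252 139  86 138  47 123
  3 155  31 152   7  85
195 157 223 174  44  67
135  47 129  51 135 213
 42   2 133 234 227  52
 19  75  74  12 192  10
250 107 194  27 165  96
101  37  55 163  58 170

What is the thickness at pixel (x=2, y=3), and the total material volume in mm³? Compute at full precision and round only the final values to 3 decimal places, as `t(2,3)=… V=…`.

span = t_max - t_min = 3.47 - 0.71 = 2.760
L(2,3) = 129, L_eff = 129/255 = 0.505882
t(2,3) = 3.47 - 2.760·0.505882 = 2.074
Σt over all 8·6 pixels = 232431/2125 ≈ 109.3792941
V = pitch²·Σt = 0.69²·232431/2125 = 52.075

t(2,3)=2.074 V=52.075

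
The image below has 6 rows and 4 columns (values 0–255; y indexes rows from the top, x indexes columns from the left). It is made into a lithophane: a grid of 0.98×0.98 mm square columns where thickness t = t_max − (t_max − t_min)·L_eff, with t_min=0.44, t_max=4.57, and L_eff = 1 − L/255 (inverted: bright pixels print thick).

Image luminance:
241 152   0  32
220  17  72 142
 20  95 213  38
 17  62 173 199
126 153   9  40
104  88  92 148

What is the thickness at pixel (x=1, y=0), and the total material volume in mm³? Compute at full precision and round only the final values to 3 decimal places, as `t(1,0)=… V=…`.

span = t_max - t_min = 4.57 - 0.44 = 4.130
L(1,0) = 152, L_eff = 1 - 152/255 = 0.403922 (inverted)
t(1,0) = 4.57 - 4.130·0.403922 = 2.902
Σt over all 6·4 pixels = 1282369/25500 ≈ 50.2889804
V = pitch²·Σt = 0.98²·1282369/25500 = 48.298

t(1,0)=2.902 V=48.298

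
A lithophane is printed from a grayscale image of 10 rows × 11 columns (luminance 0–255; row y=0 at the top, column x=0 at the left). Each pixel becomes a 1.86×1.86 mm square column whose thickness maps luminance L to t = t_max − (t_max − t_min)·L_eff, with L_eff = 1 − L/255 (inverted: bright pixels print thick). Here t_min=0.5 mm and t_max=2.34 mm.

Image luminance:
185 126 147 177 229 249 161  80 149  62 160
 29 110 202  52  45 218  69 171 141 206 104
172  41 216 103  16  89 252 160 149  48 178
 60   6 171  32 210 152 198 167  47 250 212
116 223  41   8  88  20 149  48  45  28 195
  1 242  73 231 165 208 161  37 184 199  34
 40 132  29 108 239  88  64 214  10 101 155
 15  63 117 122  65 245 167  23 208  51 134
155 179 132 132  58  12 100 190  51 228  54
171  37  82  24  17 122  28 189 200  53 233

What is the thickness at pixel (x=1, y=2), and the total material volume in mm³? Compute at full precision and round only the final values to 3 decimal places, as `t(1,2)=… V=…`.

t(1,2)=0.796 V=523.140

span = t_max - t_min = 2.34 - 0.5 = 1.840
L(1,2) = 41, L_eff = 1 - 41/255 = 0.839216 (inverted)
t(1,2) = 2.34 - 1.840·0.839216 = 0.796
Σt over all 10·11 pixels = 963989/6375 ≈ 151.2139608
V = pitch²·Σt = 1.86²·963989/6375 = 523.140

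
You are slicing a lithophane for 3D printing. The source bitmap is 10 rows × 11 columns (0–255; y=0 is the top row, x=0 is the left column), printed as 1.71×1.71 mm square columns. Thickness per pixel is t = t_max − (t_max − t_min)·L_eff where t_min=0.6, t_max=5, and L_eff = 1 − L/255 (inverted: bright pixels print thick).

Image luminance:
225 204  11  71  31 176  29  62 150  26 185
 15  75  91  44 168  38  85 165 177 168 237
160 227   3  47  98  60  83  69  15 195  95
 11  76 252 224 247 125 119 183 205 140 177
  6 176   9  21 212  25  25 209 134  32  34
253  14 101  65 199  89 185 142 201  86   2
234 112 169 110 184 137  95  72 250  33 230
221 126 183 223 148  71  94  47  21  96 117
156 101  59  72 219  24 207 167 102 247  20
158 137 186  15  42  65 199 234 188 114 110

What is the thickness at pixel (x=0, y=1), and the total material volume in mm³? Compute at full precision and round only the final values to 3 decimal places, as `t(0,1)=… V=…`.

span = t_max - t_min = 5 - 0.6 = 4.400
L(0,1) = 15, L_eff = 1 - 15/255 = 0.941176 (inverted)
t(0,1) = 5 - 4.400·0.941176 = 0.859
Σt over all 10·11 pixels = 375848/1275 ≈ 294.7827451
V = pitch²·Σt = 1.71²·375848/1275 = 861.974

t(0,1)=0.859 V=861.974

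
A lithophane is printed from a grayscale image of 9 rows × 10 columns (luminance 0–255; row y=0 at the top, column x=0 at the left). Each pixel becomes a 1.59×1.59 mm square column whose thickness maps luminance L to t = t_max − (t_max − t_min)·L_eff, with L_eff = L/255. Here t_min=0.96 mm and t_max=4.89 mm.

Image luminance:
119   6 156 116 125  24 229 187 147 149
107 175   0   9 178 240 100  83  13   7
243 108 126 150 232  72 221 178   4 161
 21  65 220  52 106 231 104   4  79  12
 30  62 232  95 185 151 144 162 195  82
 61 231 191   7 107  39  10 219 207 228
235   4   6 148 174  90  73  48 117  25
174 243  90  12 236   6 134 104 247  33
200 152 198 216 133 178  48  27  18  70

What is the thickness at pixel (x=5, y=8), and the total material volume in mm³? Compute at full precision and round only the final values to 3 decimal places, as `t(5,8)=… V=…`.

span = t_max - t_min = 4.89 - 0.96 = 3.930
L(5,8) = 178, L_eff = 178/255 = 0.698039
t(5,8) = 4.89 - 3.930·0.698039 = 2.147
Σt over all 9·10 pixels = 1173767/4250 ≈ 276.1804706
V = pitch²·Σt = 1.59²·1173767/4250 = 698.212

t(5,8)=2.147 V=698.212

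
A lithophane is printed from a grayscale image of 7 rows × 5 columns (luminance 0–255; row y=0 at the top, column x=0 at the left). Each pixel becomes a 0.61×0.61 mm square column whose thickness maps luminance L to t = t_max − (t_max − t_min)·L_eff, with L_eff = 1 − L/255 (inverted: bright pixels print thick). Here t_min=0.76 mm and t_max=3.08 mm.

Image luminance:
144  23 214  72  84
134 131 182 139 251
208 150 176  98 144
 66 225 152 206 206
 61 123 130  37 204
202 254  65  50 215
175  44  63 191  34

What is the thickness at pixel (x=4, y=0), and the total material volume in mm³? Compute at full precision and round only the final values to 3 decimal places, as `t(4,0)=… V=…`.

t(4,0)=1.524 V=26.327

span = t_max - t_min = 3.08 - 0.76 = 2.320
L(4,0) = 84, L_eff = 1 - 84/255 = 0.670588 (inverted)
t(4,0) = 3.08 - 2.320·0.670588 = 1.524
Σt over all 7·5 pixels = 451049/6375 ≈ 70.7527843
V = pitch²·Σt = 0.61²·451049/6375 = 26.327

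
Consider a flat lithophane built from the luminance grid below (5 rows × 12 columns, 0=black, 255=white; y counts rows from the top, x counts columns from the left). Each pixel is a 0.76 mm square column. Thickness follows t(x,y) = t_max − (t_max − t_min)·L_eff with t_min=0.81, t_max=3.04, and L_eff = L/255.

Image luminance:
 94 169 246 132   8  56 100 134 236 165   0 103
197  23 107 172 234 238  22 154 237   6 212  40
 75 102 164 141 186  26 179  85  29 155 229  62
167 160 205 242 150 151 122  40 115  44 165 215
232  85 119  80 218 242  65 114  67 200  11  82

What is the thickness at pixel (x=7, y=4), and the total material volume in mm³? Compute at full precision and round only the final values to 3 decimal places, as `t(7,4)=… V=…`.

t(7,4)=2.043 V=65.910

span = t_max - t_min = 3.04 - 0.81 = 2.230
L(7,4) = 114, L_eff = 114/255 = 0.447059
t(7,4) = 3.04 - 2.230·0.447059 = 2.043
Σt over all 5·12 pixels = 969931/8500 ≈ 114.1095294
V = pitch²·Σt = 0.76²·969931/8500 = 65.910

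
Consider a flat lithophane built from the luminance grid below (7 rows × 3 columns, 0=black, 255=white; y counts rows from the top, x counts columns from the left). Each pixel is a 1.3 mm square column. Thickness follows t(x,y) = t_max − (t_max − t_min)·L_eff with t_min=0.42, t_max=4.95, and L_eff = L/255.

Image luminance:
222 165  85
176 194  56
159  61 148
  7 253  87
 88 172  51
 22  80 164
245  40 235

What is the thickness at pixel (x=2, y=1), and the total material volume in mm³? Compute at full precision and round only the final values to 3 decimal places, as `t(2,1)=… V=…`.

span = t_max - t_min = 4.95 - 0.42 = 4.530
L(2,1) = 56, L_eff = 56/255 = 0.219608
t(2,1) = 4.95 - 4.530·0.219608 = 3.955
Σt over all 7·3 pixels = 94873/1700 ≈ 55.8076471
V = pitch²·Σt = 1.3²·94873/1700 = 94.315

t(2,1)=3.955 V=94.315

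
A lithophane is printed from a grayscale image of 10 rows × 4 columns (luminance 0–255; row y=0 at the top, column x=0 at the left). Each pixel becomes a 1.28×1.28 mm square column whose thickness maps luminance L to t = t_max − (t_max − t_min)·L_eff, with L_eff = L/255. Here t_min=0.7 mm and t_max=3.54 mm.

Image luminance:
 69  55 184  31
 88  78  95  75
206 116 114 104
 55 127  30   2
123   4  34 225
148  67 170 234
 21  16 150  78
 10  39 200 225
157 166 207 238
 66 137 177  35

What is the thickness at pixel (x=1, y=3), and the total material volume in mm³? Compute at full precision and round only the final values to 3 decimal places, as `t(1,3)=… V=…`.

span = t_max - t_min = 3.54 - 0.7 = 2.840
L(1,3) = 127, L_eff = 127/255 = 0.498039
t(1,3) = 3.54 - 2.840·0.498039 = 2.126
Σt over all 10·4 pixels = 197808/2125 ≈ 93.0861176
V = pitch²·Σt = 1.28²·197808/2125 = 152.512

t(1,3)=2.126 V=152.512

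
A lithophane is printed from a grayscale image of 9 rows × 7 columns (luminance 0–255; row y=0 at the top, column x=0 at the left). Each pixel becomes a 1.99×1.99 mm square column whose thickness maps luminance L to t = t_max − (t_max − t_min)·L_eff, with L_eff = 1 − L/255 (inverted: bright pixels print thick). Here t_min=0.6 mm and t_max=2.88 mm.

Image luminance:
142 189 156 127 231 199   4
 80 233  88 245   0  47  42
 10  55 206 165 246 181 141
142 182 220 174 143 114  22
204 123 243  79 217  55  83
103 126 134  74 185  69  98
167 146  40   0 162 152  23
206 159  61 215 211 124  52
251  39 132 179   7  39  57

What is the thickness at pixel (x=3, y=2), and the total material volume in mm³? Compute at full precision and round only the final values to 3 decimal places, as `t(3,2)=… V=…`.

t(3,2)=2.075 V=432.920

span = t_max - t_min = 2.88 - 0.6 = 2.280
L(3,2) = 165, L_eff = 1 - 165/255 = 0.352941 (inverted)
t(3,2) = 2.88 - 2.280·0.352941 = 2.075
Σt over all 9·7 pixels = 232306/2125 ≈ 109.3204706
V = pitch²·Σt = 1.99²·232306/2125 = 432.920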